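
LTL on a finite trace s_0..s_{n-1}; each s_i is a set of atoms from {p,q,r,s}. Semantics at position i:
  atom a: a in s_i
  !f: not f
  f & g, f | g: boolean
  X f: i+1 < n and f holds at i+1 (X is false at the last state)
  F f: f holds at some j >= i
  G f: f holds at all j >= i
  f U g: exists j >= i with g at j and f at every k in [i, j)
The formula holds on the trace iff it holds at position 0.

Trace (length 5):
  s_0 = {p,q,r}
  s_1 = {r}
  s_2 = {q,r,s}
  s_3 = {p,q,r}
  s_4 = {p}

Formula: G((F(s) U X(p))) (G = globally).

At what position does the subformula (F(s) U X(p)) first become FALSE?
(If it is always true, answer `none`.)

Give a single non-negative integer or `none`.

Answer: 4

Derivation:
s_0={p,q,r}: (F(s) U X(p))=True F(s)=True s=False X(p)=False p=True
s_1={r}: (F(s) U X(p))=True F(s)=True s=False X(p)=False p=False
s_2={q,r,s}: (F(s) U X(p))=True F(s)=True s=True X(p)=True p=False
s_3={p,q,r}: (F(s) U X(p))=True F(s)=False s=False X(p)=True p=True
s_4={p}: (F(s) U X(p))=False F(s)=False s=False X(p)=False p=True
G((F(s) U X(p))) holds globally = False
First violation at position 4.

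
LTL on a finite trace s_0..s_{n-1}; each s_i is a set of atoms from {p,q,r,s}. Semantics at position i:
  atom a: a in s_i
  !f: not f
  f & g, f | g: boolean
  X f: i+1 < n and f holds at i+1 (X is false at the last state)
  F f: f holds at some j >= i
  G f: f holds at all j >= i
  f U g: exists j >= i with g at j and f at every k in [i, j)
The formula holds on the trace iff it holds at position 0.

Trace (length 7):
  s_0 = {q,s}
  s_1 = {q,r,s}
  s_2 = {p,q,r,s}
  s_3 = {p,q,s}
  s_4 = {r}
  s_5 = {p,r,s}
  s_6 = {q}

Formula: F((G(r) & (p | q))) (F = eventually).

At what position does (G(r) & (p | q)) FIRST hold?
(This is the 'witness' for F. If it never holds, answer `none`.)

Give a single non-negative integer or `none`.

Answer: none

Derivation:
s_0={q,s}: (G(r) & (p | q))=False G(r)=False r=False (p | q)=True p=False q=True
s_1={q,r,s}: (G(r) & (p | q))=False G(r)=False r=True (p | q)=True p=False q=True
s_2={p,q,r,s}: (G(r) & (p | q))=False G(r)=False r=True (p | q)=True p=True q=True
s_3={p,q,s}: (G(r) & (p | q))=False G(r)=False r=False (p | q)=True p=True q=True
s_4={r}: (G(r) & (p | q))=False G(r)=False r=True (p | q)=False p=False q=False
s_5={p,r,s}: (G(r) & (p | q))=False G(r)=False r=True (p | q)=True p=True q=False
s_6={q}: (G(r) & (p | q))=False G(r)=False r=False (p | q)=True p=False q=True
F((G(r) & (p | q))) does not hold (no witness exists).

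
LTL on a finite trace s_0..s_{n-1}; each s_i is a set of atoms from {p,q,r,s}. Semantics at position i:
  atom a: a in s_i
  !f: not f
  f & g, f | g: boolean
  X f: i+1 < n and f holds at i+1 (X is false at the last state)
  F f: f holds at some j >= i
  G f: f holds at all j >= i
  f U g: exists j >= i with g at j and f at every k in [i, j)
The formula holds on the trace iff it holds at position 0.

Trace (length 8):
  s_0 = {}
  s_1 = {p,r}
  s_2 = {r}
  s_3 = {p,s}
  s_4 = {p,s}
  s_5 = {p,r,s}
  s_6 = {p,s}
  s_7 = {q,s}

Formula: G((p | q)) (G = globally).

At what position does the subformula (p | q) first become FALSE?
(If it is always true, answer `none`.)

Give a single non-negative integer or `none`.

s_0={}: (p | q)=False p=False q=False
s_1={p,r}: (p | q)=True p=True q=False
s_2={r}: (p | q)=False p=False q=False
s_3={p,s}: (p | q)=True p=True q=False
s_4={p,s}: (p | q)=True p=True q=False
s_5={p,r,s}: (p | q)=True p=True q=False
s_6={p,s}: (p | q)=True p=True q=False
s_7={q,s}: (p | q)=True p=False q=True
G((p | q)) holds globally = False
First violation at position 0.

Answer: 0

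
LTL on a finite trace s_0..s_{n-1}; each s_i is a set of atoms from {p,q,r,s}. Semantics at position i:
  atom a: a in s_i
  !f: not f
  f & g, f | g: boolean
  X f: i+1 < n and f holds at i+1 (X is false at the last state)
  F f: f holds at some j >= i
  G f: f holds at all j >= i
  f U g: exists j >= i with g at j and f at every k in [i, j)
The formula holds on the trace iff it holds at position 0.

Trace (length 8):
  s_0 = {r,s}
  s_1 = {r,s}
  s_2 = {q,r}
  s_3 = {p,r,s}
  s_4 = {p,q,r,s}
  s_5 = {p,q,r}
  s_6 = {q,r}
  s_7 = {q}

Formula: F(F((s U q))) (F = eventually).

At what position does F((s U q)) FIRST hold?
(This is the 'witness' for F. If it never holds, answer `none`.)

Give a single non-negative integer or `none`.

Answer: 0

Derivation:
s_0={r,s}: F((s U q))=True (s U q)=True s=True q=False
s_1={r,s}: F((s U q))=True (s U q)=True s=True q=False
s_2={q,r}: F((s U q))=True (s U q)=True s=False q=True
s_3={p,r,s}: F((s U q))=True (s U q)=True s=True q=False
s_4={p,q,r,s}: F((s U q))=True (s U q)=True s=True q=True
s_5={p,q,r}: F((s U q))=True (s U q)=True s=False q=True
s_6={q,r}: F((s U q))=True (s U q)=True s=False q=True
s_7={q}: F((s U q))=True (s U q)=True s=False q=True
F(F((s U q))) holds; first witness at position 0.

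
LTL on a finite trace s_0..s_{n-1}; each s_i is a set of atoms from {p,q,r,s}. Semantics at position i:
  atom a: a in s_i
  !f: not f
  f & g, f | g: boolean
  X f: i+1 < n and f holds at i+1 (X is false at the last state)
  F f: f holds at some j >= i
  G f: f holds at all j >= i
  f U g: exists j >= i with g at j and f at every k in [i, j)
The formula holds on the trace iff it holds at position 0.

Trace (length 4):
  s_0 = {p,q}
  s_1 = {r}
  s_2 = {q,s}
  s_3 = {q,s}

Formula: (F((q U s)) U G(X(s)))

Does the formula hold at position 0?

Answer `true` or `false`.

s_0={p,q}: (F((q U s)) U G(X(s)))=False F((q U s))=True (q U s)=False q=True s=False G(X(s))=False X(s)=False
s_1={r}: (F((q U s)) U G(X(s)))=False F((q U s))=True (q U s)=False q=False s=False G(X(s))=False X(s)=True
s_2={q,s}: (F((q U s)) U G(X(s)))=False F((q U s))=True (q U s)=True q=True s=True G(X(s))=False X(s)=True
s_3={q,s}: (F((q U s)) U G(X(s)))=False F((q U s))=True (q U s)=True q=True s=True G(X(s))=False X(s)=False

Answer: false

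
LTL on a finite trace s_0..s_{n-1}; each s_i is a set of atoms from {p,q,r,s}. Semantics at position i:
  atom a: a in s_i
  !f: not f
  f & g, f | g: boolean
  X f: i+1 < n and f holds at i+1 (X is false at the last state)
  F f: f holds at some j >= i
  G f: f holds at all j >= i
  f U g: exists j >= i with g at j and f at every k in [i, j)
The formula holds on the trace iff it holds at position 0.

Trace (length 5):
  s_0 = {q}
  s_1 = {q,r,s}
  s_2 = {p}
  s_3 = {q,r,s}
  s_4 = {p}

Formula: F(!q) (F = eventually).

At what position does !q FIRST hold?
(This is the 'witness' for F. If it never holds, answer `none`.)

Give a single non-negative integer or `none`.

s_0={q}: !q=False q=True
s_1={q,r,s}: !q=False q=True
s_2={p}: !q=True q=False
s_3={q,r,s}: !q=False q=True
s_4={p}: !q=True q=False
F(!q) holds; first witness at position 2.

Answer: 2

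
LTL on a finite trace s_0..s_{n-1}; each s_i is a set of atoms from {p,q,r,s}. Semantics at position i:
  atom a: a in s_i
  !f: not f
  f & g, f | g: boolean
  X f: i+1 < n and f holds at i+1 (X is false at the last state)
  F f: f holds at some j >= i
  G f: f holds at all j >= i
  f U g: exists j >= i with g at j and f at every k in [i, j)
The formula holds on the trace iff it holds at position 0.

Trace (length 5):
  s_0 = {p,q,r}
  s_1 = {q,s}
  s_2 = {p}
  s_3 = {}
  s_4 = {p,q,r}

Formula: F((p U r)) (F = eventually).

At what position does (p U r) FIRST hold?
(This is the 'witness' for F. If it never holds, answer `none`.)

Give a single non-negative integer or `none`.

s_0={p,q,r}: (p U r)=True p=True r=True
s_1={q,s}: (p U r)=False p=False r=False
s_2={p}: (p U r)=False p=True r=False
s_3={}: (p U r)=False p=False r=False
s_4={p,q,r}: (p U r)=True p=True r=True
F((p U r)) holds; first witness at position 0.

Answer: 0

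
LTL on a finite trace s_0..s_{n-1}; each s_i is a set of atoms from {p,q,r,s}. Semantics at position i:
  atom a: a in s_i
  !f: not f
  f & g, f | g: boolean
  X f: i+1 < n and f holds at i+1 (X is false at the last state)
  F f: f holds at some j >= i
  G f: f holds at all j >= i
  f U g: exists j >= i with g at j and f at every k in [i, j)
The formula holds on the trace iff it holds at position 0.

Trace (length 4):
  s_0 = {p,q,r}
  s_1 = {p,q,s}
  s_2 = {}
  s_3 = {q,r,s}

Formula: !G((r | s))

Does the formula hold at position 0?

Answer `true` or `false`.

Answer: true

Derivation:
s_0={p,q,r}: !G((r | s))=True G((r | s))=False (r | s)=True r=True s=False
s_1={p,q,s}: !G((r | s))=True G((r | s))=False (r | s)=True r=False s=True
s_2={}: !G((r | s))=True G((r | s))=False (r | s)=False r=False s=False
s_3={q,r,s}: !G((r | s))=False G((r | s))=True (r | s)=True r=True s=True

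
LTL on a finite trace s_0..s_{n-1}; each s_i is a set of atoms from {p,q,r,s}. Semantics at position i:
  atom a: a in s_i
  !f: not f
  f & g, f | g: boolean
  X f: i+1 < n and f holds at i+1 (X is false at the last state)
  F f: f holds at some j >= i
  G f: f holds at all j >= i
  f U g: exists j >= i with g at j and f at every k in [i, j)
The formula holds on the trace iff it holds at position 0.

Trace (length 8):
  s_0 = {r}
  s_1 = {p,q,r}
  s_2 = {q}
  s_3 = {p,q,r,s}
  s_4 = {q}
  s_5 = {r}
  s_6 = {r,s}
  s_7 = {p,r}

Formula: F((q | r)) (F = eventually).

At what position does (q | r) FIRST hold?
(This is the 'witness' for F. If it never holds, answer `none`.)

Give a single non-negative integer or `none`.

s_0={r}: (q | r)=True q=False r=True
s_1={p,q,r}: (q | r)=True q=True r=True
s_2={q}: (q | r)=True q=True r=False
s_3={p,q,r,s}: (q | r)=True q=True r=True
s_4={q}: (q | r)=True q=True r=False
s_5={r}: (q | r)=True q=False r=True
s_6={r,s}: (q | r)=True q=False r=True
s_7={p,r}: (q | r)=True q=False r=True
F((q | r)) holds; first witness at position 0.

Answer: 0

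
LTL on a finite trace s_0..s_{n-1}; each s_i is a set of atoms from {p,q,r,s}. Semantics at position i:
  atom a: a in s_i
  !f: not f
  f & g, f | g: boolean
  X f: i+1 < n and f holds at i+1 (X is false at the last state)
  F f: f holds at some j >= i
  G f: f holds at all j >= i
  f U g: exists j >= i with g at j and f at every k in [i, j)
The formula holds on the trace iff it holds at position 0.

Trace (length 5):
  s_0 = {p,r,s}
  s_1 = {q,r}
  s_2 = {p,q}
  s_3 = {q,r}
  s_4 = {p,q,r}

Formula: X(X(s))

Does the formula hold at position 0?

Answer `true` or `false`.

s_0={p,r,s}: X(X(s))=False X(s)=False s=True
s_1={q,r}: X(X(s))=False X(s)=False s=False
s_2={p,q}: X(X(s))=False X(s)=False s=False
s_3={q,r}: X(X(s))=False X(s)=False s=False
s_4={p,q,r}: X(X(s))=False X(s)=False s=False

Answer: false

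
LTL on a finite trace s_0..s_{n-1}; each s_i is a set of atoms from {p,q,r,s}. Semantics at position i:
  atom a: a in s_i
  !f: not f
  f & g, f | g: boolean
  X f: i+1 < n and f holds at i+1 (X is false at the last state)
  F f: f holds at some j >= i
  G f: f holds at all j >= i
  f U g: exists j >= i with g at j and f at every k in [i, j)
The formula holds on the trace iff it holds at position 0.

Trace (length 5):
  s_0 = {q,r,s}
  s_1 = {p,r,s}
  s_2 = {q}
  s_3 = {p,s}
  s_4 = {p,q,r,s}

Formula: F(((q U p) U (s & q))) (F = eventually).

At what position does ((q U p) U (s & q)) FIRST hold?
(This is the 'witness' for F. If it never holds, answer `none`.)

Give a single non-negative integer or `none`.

Answer: 0

Derivation:
s_0={q,r,s}: ((q U p) U (s & q))=True (q U p)=True q=True p=False (s & q)=True s=True
s_1={p,r,s}: ((q U p) U (s & q))=True (q U p)=True q=False p=True (s & q)=False s=True
s_2={q}: ((q U p) U (s & q))=True (q U p)=True q=True p=False (s & q)=False s=False
s_3={p,s}: ((q U p) U (s & q))=True (q U p)=True q=False p=True (s & q)=False s=True
s_4={p,q,r,s}: ((q U p) U (s & q))=True (q U p)=True q=True p=True (s & q)=True s=True
F(((q U p) U (s & q))) holds; first witness at position 0.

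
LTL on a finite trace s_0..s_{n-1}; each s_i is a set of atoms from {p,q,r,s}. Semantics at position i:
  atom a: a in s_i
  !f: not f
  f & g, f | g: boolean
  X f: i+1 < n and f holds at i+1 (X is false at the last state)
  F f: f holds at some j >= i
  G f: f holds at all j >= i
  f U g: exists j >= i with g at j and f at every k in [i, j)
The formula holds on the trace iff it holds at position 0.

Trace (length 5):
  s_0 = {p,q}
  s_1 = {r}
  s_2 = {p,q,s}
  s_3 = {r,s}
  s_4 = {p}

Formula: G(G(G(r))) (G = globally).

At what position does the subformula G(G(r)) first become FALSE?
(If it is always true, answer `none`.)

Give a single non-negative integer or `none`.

s_0={p,q}: G(G(r))=False G(r)=False r=False
s_1={r}: G(G(r))=False G(r)=False r=True
s_2={p,q,s}: G(G(r))=False G(r)=False r=False
s_3={r,s}: G(G(r))=False G(r)=False r=True
s_4={p}: G(G(r))=False G(r)=False r=False
G(G(G(r))) holds globally = False
First violation at position 0.

Answer: 0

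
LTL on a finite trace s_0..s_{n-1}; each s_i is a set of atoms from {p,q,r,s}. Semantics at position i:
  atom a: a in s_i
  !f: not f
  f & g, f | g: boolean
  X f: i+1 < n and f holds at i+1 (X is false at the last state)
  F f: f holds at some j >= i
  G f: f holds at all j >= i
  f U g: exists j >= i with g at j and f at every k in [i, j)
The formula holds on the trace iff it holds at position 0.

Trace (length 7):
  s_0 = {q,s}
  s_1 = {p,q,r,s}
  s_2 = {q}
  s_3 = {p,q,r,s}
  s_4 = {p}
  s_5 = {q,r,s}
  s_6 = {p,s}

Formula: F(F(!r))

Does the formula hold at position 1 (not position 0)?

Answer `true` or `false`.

Answer: true

Derivation:
s_0={q,s}: F(F(!r))=True F(!r)=True !r=True r=False
s_1={p,q,r,s}: F(F(!r))=True F(!r)=True !r=False r=True
s_2={q}: F(F(!r))=True F(!r)=True !r=True r=False
s_3={p,q,r,s}: F(F(!r))=True F(!r)=True !r=False r=True
s_4={p}: F(F(!r))=True F(!r)=True !r=True r=False
s_5={q,r,s}: F(F(!r))=True F(!r)=True !r=False r=True
s_6={p,s}: F(F(!r))=True F(!r)=True !r=True r=False
Evaluating at position 1: result = True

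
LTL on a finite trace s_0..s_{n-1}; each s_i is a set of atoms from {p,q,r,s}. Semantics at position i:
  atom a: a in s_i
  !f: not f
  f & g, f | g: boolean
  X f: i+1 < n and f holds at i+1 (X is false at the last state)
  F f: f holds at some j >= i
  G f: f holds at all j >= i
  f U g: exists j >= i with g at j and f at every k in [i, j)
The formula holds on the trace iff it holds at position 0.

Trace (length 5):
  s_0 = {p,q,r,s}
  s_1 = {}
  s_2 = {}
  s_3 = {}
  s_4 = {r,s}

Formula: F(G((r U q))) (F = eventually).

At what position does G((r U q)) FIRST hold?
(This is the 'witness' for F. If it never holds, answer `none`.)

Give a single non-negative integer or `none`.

Answer: none

Derivation:
s_0={p,q,r,s}: G((r U q))=False (r U q)=True r=True q=True
s_1={}: G((r U q))=False (r U q)=False r=False q=False
s_2={}: G((r U q))=False (r U q)=False r=False q=False
s_3={}: G((r U q))=False (r U q)=False r=False q=False
s_4={r,s}: G((r U q))=False (r U q)=False r=True q=False
F(G((r U q))) does not hold (no witness exists).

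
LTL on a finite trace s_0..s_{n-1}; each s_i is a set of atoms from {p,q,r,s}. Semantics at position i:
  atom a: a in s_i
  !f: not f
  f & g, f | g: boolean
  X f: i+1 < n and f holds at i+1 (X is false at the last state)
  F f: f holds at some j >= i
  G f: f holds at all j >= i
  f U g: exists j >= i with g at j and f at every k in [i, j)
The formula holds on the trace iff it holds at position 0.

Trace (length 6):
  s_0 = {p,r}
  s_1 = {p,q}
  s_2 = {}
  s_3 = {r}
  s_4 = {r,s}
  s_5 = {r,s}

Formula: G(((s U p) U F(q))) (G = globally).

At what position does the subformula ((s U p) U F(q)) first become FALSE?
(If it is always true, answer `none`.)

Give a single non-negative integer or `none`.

Answer: 2

Derivation:
s_0={p,r}: ((s U p) U F(q))=True (s U p)=True s=False p=True F(q)=True q=False
s_1={p,q}: ((s U p) U F(q))=True (s U p)=True s=False p=True F(q)=True q=True
s_2={}: ((s U p) U F(q))=False (s U p)=False s=False p=False F(q)=False q=False
s_3={r}: ((s U p) U F(q))=False (s U p)=False s=False p=False F(q)=False q=False
s_4={r,s}: ((s U p) U F(q))=False (s U p)=False s=True p=False F(q)=False q=False
s_5={r,s}: ((s U p) U F(q))=False (s U p)=False s=True p=False F(q)=False q=False
G(((s U p) U F(q))) holds globally = False
First violation at position 2.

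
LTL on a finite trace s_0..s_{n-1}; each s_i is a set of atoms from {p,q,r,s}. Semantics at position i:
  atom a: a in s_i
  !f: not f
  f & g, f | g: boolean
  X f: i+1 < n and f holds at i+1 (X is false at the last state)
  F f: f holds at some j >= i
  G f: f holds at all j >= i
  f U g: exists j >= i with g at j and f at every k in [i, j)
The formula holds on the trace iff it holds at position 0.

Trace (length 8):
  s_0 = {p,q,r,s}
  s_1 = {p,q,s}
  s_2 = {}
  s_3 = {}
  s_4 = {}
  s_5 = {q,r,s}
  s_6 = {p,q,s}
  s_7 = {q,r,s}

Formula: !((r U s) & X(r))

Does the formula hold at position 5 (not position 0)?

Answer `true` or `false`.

s_0={p,q,r,s}: !((r U s) & X(r))=True ((r U s) & X(r))=False (r U s)=True r=True s=True X(r)=False
s_1={p,q,s}: !((r U s) & X(r))=True ((r U s) & X(r))=False (r U s)=True r=False s=True X(r)=False
s_2={}: !((r U s) & X(r))=True ((r U s) & X(r))=False (r U s)=False r=False s=False X(r)=False
s_3={}: !((r U s) & X(r))=True ((r U s) & X(r))=False (r U s)=False r=False s=False X(r)=False
s_4={}: !((r U s) & X(r))=True ((r U s) & X(r))=False (r U s)=False r=False s=False X(r)=True
s_5={q,r,s}: !((r U s) & X(r))=True ((r U s) & X(r))=False (r U s)=True r=True s=True X(r)=False
s_6={p,q,s}: !((r U s) & X(r))=False ((r U s) & X(r))=True (r U s)=True r=False s=True X(r)=True
s_7={q,r,s}: !((r U s) & X(r))=True ((r U s) & X(r))=False (r U s)=True r=True s=True X(r)=False
Evaluating at position 5: result = True

Answer: true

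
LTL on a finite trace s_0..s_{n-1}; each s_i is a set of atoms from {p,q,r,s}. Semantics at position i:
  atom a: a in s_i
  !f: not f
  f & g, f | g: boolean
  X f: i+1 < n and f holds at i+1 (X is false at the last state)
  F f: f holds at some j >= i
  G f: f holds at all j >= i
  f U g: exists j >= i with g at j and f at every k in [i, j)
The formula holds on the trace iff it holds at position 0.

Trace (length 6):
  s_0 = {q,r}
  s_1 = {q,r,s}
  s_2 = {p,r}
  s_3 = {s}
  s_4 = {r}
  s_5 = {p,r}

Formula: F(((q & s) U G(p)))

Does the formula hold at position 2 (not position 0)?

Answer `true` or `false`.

s_0={q,r}: F(((q & s) U G(p)))=True ((q & s) U G(p))=False (q & s)=False q=True s=False G(p)=False p=False
s_1={q,r,s}: F(((q & s) U G(p)))=True ((q & s) U G(p))=False (q & s)=True q=True s=True G(p)=False p=False
s_2={p,r}: F(((q & s) U G(p)))=True ((q & s) U G(p))=False (q & s)=False q=False s=False G(p)=False p=True
s_3={s}: F(((q & s) U G(p)))=True ((q & s) U G(p))=False (q & s)=False q=False s=True G(p)=False p=False
s_4={r}: F(((q & s) U G(p)))=True ((q & s) U G(p))=False (q & s)=False q=False s=False G(p)=False p=False
s_5={p,r}: F(((q & s) U G(p)))=True ((q & s) U G(p))=True (q & s)=False q=False s=False G(p)=True p=True
Evaluating at position 2: result = True

Answer: true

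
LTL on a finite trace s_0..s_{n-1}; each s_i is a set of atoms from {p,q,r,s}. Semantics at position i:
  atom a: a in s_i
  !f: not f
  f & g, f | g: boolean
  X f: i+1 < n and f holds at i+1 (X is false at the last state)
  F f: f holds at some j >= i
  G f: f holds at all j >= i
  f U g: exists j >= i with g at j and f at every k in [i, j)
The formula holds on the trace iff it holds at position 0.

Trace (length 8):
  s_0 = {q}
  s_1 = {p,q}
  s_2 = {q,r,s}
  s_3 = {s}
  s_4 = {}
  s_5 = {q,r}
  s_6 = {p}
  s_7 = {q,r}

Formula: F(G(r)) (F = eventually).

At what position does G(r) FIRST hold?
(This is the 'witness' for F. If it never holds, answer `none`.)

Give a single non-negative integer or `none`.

s_0={q}: G(r)=False r=False
s_1={p,q}: G(r)=False r=False
s_2={q,r,s}: G(r)=False r=True
s_3={s}: G(r)=False r=False
s_4={}: G(r)=False r=False
s_5={q,r}: G(r)=False r=True
s_6={p}: G(r)=False r=False
s_7={q,r}: G(r)=True r=True
F(G(r)) holds; first witness at position 7.

Answer: 7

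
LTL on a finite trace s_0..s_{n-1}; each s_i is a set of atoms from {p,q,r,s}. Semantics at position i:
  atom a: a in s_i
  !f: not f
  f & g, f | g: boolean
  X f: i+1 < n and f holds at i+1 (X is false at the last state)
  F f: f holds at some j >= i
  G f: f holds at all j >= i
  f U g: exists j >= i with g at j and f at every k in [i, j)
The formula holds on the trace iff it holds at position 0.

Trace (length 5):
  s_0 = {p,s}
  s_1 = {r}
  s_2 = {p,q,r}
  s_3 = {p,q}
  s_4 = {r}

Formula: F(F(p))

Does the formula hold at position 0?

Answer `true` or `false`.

Answer: true

Derivation:
s_0={p,s}: F(F(p))=True F(p)=True p=True
s_1={r}: F(F(p))=True F(p)=True p=False
s_2={p,q,r}: F(F(p))=True F(p)=True p=True
s_3={p,q}: F(F(p))=True F(p)=True p=True
s_4={r}: F(F(p))=False F(p)=False p=False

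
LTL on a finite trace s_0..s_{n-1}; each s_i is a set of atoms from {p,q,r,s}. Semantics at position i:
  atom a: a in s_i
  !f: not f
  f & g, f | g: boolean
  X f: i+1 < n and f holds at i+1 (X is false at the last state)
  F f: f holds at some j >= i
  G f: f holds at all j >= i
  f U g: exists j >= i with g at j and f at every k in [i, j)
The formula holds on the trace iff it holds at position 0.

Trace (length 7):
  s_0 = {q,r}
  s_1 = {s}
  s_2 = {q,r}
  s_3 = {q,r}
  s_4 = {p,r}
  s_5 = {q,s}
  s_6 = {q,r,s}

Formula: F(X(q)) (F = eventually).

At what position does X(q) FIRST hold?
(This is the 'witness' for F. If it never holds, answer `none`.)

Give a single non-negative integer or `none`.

s_0={q,r}: X(q)=False q=True
s_1={s}: X(q)=True q=False
s_2={q,r}: X(q)=True q=True
s_3={q,r}: X(q)=False q=True
s_4={p,r}: X(q)=True q=False
s_5={q,s}: X(q)=True q=True
s_6={q,r,s}: X(q)=False q=True
F(X(q)) holds; first witness at position 1.

Answer: 1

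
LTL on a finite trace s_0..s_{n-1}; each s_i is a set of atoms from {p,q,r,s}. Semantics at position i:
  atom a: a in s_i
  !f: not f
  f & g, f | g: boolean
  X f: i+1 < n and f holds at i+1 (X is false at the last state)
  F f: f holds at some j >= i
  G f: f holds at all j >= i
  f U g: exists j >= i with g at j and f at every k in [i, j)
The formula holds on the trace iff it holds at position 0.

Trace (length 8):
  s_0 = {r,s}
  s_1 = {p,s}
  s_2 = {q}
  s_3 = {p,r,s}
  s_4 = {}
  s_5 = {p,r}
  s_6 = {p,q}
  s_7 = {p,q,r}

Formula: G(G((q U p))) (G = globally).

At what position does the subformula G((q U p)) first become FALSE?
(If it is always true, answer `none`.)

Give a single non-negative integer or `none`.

s_0={r,s}: G((q U p))=False (q U p)=False q=False p=False
s_1={p,s}: G((q U p))=False (q U p)=True q=False p=True
s_2={q}: G((q U p))=False (q U p)=True q=True p=False
s_3={p,r,s}: G((q U p))=False (q U p)=True q=False p=True
s_4={}: G((q U p))=False (q U p)=False q=False p=False
s_5={p,r}: G((q U p))=True (q U p)=True q=False p=True
s_6={p,q}: G((q U p))=True (q U p)=True q=True p=True
s_7={p,q,r}: G((q U p))=True (q U p)=True q=True p=True
G(G((q U p))) holds globally = False
First violation at position 0.

Answer: 0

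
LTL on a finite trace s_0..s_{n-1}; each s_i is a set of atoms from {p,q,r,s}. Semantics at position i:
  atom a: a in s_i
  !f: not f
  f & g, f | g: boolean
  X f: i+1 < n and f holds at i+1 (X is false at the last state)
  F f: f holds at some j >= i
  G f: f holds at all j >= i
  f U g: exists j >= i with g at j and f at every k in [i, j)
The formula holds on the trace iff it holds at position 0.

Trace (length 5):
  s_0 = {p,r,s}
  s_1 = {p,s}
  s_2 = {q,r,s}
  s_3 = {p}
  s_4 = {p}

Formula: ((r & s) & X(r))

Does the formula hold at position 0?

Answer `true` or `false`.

Answer: false

Derivation:
s_0={p,r,s}: ((r & s) & X(r))=False (r & s)=True r=True s=True X(r)=False
s_1={p,s}: ((r & s) & X(r))=False (r & s)=False r=False s=True X(r)=True
s_2={q,r,s}: ((r & s) & X(r))=False (r & s)=True r=True s=True X(r)=False
s_3={p}: ((r & s) & X(r))=False (r & s)=False r=False s=False X(r)=False
s_4={p}: ((r & s) & X(r))=False (r & s)=False r=False s=False X(r)=False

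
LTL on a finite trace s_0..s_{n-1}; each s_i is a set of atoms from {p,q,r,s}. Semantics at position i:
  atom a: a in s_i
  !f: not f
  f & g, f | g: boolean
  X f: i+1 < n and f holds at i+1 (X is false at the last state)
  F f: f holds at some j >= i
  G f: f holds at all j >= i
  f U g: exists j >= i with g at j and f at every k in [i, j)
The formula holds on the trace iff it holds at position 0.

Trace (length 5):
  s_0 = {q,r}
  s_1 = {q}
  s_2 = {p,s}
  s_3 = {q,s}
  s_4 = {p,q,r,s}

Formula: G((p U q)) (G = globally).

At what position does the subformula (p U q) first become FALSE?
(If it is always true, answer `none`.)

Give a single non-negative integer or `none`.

Answer: none

Derivation:
s_0={q,r}: (p U q)=True p=False q=True
s_1={q}: (p U q)=True p=False q=True
s_2={p,s}: (p U q)=True p=True q=False
s_3={q,s}: (p U q)=True p=False q=True
s_4={p,q,r,s}: (p U q)=True p=True q=True
G((p U q)) holds globally = True
No violation — formula holds at every position.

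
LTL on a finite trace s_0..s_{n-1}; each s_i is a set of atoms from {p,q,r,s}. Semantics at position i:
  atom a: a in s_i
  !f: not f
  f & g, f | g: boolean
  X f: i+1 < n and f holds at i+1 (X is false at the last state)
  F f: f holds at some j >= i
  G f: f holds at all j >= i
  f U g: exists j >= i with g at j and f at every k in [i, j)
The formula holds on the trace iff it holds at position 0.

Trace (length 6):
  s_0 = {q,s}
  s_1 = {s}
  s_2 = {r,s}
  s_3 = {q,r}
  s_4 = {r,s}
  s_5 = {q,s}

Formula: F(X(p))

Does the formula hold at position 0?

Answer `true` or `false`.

Answer: false

Derivation:
s_0={q,s}: F(X(p))=False X(p)=False p=False
s_1={s}: F(X(p))=False X(p)=False p=False
s_2={r,s}: F(X(p))=False X(p)=False p=False
s_3={q,r}: F(X(p))=False X(p)=False p=False
s_4={r,s}: F(X(p))=False X(p)=False p=False
s_5={q,s}: F(X(p))=False X(p)=False p=False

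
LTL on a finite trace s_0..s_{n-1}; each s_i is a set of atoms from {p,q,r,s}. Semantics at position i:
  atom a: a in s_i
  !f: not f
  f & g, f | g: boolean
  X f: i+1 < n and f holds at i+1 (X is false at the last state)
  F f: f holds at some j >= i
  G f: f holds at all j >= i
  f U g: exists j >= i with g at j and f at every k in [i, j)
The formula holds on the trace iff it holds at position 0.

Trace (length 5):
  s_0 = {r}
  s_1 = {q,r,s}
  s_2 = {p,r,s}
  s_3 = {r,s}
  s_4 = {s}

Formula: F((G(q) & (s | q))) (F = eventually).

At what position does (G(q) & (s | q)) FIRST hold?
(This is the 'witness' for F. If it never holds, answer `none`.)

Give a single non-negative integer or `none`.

Answer: none

Derivation:
s_0={r}: (G(q) & (s | q))=False G(q)=False q=False (s | q)=False s=False
s_1={q,r,s}: (G(q) & (s | q))=False G(q)=False q=True (s | q)=True s=True
s_2={p,r,s}: (G(q) & (s | q))=False G(q)=False q=False (s | q)=True s=True
s_3={r,s}: (G(q) & (s | q))=False G(q)=False q=False (s | q)=True s=True
s_4={s}: (G(q) & (s | q))=False G(q)=False q=False (s | q)=True s=True
F((G(q) & (s | q))) does not hold (no witness exists).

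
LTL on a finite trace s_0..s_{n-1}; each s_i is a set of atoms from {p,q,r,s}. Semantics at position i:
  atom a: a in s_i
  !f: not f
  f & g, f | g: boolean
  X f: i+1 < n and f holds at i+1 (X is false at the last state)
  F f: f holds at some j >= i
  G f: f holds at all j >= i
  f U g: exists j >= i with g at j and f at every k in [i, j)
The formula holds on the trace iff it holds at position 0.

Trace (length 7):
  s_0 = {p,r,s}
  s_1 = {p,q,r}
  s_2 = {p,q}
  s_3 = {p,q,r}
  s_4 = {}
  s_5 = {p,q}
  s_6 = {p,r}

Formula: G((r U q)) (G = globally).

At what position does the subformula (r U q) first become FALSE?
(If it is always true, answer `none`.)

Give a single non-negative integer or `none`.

s_0={p,r,s}: (r U q)=True r=True q=False
s_1={p,q,r}: (r U q)=True r=True q=True
s_2={p,q}: (r U q)=True r=False q=True
s_3={p,q,r}: (r U q)=True r=True q=True
s_4={}: (r U q)=False r=False q=False
s_5={p,q}: (r U q)=True r=False q=True
s_6={p,r}: (r U q)=False r=True q=False
G((r U q)) holds globally = False
First violation at position 4.

Answer: 4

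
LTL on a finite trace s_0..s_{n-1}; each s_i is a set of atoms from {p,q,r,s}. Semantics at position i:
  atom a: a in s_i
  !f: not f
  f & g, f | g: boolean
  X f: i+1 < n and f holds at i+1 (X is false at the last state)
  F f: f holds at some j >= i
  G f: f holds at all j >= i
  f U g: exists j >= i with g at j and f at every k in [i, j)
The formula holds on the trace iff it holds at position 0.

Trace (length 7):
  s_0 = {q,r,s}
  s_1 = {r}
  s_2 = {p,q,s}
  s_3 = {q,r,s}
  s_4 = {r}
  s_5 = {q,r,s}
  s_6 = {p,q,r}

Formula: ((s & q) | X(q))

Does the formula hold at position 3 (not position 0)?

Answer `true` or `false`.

Answer: true

Derivation:
s_0={q,r,s}: ((s & q) | X(q))=True (s & q)=True s=True q=True X(q)=False
s_1={r}: ((s & q) | X(q))=True (s & q)=False s=False q=False X(q)=True
s_2={p,q,s}: ((s & q) | X(q))=True (s & q)=True s=True q=True X(q)=True
s_3={q,r,s}: ((s & q) | X(q))=True (s & q)=True s=True q=True X(q)=False
s_4={r}: ((s & q) | X(q))=True (s & q)=False s=False q=False X(q)=True
s_5={q,r,s}: ((s & q) | X(q))=True (s & q)=True s=True q=True X(q)=True
s_6={p,q,r}: ((s & q) | X(q))=False (s & q)=False s=False q=True X(q)=False
Evaluating at position 3: result = True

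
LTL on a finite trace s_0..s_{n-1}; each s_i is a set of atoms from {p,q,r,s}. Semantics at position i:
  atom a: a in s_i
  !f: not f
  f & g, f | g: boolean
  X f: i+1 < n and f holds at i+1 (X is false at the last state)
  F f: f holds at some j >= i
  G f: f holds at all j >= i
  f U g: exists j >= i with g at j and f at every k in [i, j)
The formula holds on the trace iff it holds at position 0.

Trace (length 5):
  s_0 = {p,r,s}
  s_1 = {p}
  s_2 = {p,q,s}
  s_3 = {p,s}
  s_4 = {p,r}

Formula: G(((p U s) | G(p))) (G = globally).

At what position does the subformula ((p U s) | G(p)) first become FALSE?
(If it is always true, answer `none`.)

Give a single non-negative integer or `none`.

Answer: none

Derivation:
s_0={p,r,s}: ((p U s) | G(p))=True (p U s)=True p=True s=True G(p)=True
s_1={p}: ((p U s) | G(p))=True (p U s)=True p=True s=False G(p)=True
s_2={p,q,s}: ((p U s) | G(p))=True (p U s)=True p=True s=True G(p)=True
s_3={p,s}: ((p U s) | G(p))=True (p U s)=True p=True s=True G(p)=True
s_4={p,r}: ((p U s) | G(p))=True (p U s)=False p=True s=False G(p)=True
G(((p U s) | G(p))) holds globally = True
No violation — formula holds at every position.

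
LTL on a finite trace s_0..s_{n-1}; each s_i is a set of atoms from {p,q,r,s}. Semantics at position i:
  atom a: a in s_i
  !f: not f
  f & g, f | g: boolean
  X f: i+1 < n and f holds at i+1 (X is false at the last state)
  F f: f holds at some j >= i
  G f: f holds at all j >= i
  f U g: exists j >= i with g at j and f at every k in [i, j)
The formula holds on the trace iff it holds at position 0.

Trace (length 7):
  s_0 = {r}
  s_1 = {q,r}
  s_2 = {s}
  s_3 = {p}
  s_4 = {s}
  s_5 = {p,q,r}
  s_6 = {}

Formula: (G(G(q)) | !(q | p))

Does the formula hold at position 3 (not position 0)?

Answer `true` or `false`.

s_0={r}: (G(G(q)) | !(q | p))=True G(G(q))=False G(q)=False q=False !(q | p)=True (q | p)=False p=False
s_1={q,r}: (G(G(q)) | !(q | p))=False G(G(q))=False G(q)=False q=True !(q | p)=False (q | p)=True p=False
s_2={s}: (G(G(q)) | !(q | p))=True G(G(q))=False G(q)=False q=False !(q | p)=True (q | p)=False p=False
s_3={p}: (G(G(q)) | !(q | p))=False G(G(q))=False G(q)=False q=False !(q | p)=False (q | p)=True p=True
s_4={s}: (G(G(q)) | !(q | p))=True G(G(q))=False G(q)=False q=False !(q | p)=True (q | p)=False p=False
s_5={p,q,r}: (G(G(q)) | !(q | p))=False G(G(q))=False G(q)=False q=True !(q | p)=False (q | p)=True p=True
s_6={}: (G(G(q)) | !(q | p))=True G(G(q))=False G(q)=False q=False !(q | p)=True (q | p)=False p=False
Evaluating at position 3: result = False

Answer: false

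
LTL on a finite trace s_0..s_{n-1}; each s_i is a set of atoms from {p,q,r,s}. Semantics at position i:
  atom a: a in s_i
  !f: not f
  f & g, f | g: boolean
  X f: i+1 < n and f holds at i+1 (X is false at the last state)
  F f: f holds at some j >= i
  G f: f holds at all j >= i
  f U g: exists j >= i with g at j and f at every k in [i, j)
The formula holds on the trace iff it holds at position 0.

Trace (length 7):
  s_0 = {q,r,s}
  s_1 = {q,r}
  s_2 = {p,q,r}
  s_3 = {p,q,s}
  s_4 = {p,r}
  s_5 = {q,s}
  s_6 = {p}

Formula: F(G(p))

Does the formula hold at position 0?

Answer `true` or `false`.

Answer: true

Derivation:
s_0={q,r,s}: F(G(p))=True G(p)=False p=False
s_1={q,r}: F(G(p))=True G(p)=False p=False
s_2={p,q,r}: F(G(p))=True G(p)=False p=True
s_3={p,q,s}: F(G(p))=True G(p)=False p=True
s_4={p,r}: F(G(p))=True G(p)=False p=True
s_5={q,s}: F(G(p))=True G(p)=False p=False
s_6={p}: F(G(p))=True G(p)=True p=True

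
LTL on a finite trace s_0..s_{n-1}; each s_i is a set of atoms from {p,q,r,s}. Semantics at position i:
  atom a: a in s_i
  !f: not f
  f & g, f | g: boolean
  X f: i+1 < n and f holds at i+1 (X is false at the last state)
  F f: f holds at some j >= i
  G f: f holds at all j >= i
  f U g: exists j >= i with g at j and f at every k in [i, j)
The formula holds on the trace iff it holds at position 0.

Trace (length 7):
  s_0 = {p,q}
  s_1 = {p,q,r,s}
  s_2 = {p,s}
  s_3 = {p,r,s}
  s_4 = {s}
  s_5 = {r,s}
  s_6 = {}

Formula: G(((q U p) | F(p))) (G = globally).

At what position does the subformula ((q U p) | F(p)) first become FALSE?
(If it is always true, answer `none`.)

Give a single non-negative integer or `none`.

Answer: 4

Derivation:
s_0={p,q}: ((q U p) | F(p))=True (q U p)=True q=True p=True F(p)=True
s_1={p,q,r,s}: ((q U p) | F(p))=True (q U p)=True q=True p=True F(p)=True
s_2={p,s}: ((q U p) | F(p))=True (q U p)=True q=False p=True F(p)=True
s_3={p,r,s}: ((q U p) | F(p))=True (q U p)=True q=False p=True F(p)=True
s_4={s}: ((q U p) | F(p))=False (q U p)=False q=False p=False F(p)=False
s_5={r,s}: ((q U p) | F(p))=False (q U p)=False q=False p=False F(p)=False
s_6={}: ((q U p) | F(p))=False (q U p)=False q=False p=False F(p)=False
G(((q U p) | F(p))) holds globally = False
First violation at position 4.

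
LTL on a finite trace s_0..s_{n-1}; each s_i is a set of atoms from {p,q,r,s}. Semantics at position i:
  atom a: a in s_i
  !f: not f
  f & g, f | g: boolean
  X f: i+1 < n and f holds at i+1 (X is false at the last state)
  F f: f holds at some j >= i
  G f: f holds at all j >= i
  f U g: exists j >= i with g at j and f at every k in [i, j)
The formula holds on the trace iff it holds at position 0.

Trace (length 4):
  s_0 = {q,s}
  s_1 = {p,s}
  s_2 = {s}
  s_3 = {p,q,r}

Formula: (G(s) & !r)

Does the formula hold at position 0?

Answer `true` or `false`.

s_0={q,s}: (G(s) & !r)=False G(s)=False s=True !r=True r=False
s_1={p,s}: (G(s) & !r)=False G(s)=False s=True !r=True r=False
s_2={s}: (G(s) & !r)=False G(s)=False s=True !r=True r=False
s_3={p,q,r}: (G(s) & !r)=False G(s)=False s=False !r=False r=True

Answer: false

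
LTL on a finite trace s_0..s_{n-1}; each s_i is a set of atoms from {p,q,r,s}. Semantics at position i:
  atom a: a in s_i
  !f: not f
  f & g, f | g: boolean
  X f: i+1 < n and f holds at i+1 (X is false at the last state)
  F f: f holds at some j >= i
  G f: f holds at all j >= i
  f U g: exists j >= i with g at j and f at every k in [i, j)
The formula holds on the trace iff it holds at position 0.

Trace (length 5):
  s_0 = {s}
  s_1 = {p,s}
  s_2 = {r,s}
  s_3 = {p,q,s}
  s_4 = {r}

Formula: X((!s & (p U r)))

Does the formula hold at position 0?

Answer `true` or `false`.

s_0={s}: X((!s & (p U r)))=False (!s & (p U r))=False !s=False s=True (p U r)=False p=False r=False
s_1={p,s}: X((!s & (p U r)))=False (!s & (p U r))=False !s=False s=True (p U r)=True p=True r=False
s_2={r,s}: X((!s & (p U r)))=False (!s & (p U r))=False !s=False s=True (p U r)=True p=False r=True
s_3={p,q,s}: X((!s & (p U r)))=True (!s & (p U r))=False !s=False s=True (p U r)=True p=True r=False
s_4={r}: X((!s & (p U r)))=False (!s & (p U r))=True !s=True s=False (p U r)=True p=False r=True

Answer: false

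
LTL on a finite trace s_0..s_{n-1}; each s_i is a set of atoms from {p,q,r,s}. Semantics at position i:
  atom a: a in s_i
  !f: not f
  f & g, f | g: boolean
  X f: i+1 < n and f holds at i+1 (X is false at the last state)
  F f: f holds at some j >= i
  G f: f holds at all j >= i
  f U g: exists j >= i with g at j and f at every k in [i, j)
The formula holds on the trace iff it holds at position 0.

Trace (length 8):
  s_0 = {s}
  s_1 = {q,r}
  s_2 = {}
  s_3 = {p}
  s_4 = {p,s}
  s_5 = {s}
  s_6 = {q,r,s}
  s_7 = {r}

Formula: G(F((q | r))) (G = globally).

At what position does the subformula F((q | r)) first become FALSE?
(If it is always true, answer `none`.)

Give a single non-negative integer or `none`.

s_0={s}: F((q | r))=True (q | r)=False q=False r=False
s_1={q,r}: F((q | r))=True (q | r)=True q=True r=True
s_2={}: F((q | r))=True (q | r)=False q=False r=False
s_3={p}: F((q | r))=True (q | r)=False q=False r=False
s_4={p,s}: F((q | r))=True (q | r)=False q=False r=False
s_5={s}: F((q | r))=True (q | r)=False q=False r=False
s_6={q,r,s}: F((q | r))=True (q | r)=True q=True r=True
s_7={r}: F((q | r))=True (q | r)=True q=False r=True
G(F((q | r))) holds globally = True
No violation — formula holds at every position.

Answer: none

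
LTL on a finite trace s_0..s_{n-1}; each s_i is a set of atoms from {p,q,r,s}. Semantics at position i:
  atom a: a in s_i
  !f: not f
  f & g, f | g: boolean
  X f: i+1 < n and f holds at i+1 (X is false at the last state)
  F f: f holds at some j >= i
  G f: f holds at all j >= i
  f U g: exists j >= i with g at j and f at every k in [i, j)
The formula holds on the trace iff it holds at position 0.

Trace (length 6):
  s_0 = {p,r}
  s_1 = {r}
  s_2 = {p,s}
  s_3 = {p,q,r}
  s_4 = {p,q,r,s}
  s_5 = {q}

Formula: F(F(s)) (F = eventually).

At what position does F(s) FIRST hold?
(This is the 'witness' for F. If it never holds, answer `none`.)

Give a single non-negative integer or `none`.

s_0={p,r}: F(s)=True s=False
s_1={r}: F(s)=True s=False
s_2={p,s}: F(s)=True s=True
s_3={p,q,r}: F(s)=True s=False
s_4={p,q,r,s}: F(s)=True s=True
s_5={q}: F(s)=False s=False
F(F(s)) holds; first witness at position 0.

Answer: 0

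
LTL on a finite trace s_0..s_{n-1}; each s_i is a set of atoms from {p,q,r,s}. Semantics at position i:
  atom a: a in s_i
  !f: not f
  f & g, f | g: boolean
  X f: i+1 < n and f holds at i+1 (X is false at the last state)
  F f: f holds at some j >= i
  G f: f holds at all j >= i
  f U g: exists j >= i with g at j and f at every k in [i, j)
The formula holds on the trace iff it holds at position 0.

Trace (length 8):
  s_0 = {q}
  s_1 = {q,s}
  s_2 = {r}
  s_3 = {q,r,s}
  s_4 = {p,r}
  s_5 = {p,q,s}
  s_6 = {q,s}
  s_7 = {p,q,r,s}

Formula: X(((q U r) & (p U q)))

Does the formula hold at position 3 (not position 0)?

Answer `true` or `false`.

Answer: true

Derivation:
s_0={q}: X(((q U r) & (p U q)))=True ((q U r) & (p U q))=True (q U r)=True q=True r=False (p U q)=True p=False
s_1={q,s}: X(((q U r) & (p U q)))=False ((q U r) & (p U q))=True (q U r)=True q=True r=False (p U q)=True p=False
s_2={r}: X(((q U r) & (p U q)))=True ((q U r) & (p U q))=False (q U r)=True q=False r=True (p U q)=False p=False
s_3={q,r,s}: X(((q U r) & (p U q)))=True ((q U r) & (p U q))=True (q U r)=True q=True r=True (p U q)=True p=False
s_4={p,r}: X(((q U r) & (p U q)))=True ((q U r) & (p U q))=True (q U r)=True q=False r=True (p U q)=True p=True
s_5={p,q,s}: X(((q U r) & (p U q)))=True ((q U r) & (p U q))=True (q U r)=True q=True r=False (p U q)=True p=True
s_6={q,s}: X(((q U r) & (p U q)))=True ((q U r) & (p U q))=True (q U r)=True q=True r=False (p U q)=True p=False
s_7={p,q,r,s}: X(((q U r) & (p U q)))=False ((q U r) & (p U q))=True (q U r)=True q=True r=True (p U q)=True p=True
Evaluating at position 3: result = True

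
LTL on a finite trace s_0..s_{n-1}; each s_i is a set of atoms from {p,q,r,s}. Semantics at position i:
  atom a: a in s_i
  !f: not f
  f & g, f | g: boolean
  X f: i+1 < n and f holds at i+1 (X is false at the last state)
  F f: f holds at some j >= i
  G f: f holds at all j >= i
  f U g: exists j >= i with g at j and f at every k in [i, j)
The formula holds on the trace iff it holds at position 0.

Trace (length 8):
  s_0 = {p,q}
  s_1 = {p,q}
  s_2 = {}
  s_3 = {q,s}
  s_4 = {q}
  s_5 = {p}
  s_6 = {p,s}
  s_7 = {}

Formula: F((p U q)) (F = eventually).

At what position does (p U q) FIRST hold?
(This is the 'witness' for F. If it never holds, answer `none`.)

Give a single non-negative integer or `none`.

s_0={p,q}: (p U q)=True p=True q=True
s_1={p,q}: (p U q)=True p=True q=True
s_2={}: (p U q)=False p=False q=False
s_3={q,s}: (p U q)=True p=False q=True
s_4={q}: (p U q)=True p=False q=True
s_5={p}: (p U q)=False p=True q=False
s_6={p,s}: (p U q)=False p=True q=False
s_7={}: (p U q)=False p=False q=False
F((p U q)) holds; first witness at position 0.

Answer: 0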